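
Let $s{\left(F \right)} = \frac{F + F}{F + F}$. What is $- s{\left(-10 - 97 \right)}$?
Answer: $-1$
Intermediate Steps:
$s{\left(F \right)} = 1$ ($s{\left(F \right)} = \frac{2 F}{2 F} = 2 F \frac{1}{2 F} = 1$)
$- s{\left(-10 - 97 \right)} = \left(-1\right) 1 = -1$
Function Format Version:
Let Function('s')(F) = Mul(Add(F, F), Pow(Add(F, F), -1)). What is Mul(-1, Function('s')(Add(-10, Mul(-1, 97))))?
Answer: -1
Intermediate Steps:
Function('s')(F) = 1 (Function('s')(F) = Mul(Mul(2, F), Pow(Mul(2, F), -1)) = Mul(Mul(2, F), Mul(Rational(1, 2), Pow(F, -1))) = 1)
Mul(-1, Function('s')(Add(-10, Mul(-1, 97)))) = Mul(-1, 1) = -1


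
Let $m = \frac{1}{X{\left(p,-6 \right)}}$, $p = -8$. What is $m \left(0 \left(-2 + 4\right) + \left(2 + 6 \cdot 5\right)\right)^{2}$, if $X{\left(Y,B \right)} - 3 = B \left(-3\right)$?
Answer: $\frac{1024}{21} \approx 48.762$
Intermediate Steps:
$X{\left(Y,B \right)} = 3 - 3 B$ ($X{\left(Y,B \right)} = 3 + B \left(-3\right) = 3 - 3 B$)
$m = \frac{1}{21}$ ($m = \frac{1}{3 - -18} = \frac{1}{3 + 18} = \frac{1}{21} \approx 0.047619$)
$m \left(0 \left(-2 + 4\right) + \left(2 + 6 \cdot 5\right)\right)^{2} = \frac{\left(0 \left(-2 + 4\right) + \left(2 + 6 \cdot 5\right)\right)^{2}}{21} = \frac{\left(0 \cdot 2 + \left(2 + 30\right)\right)^{2}}{21} = \frac{\left(0 + 32\right)^{2}}{21} = \frac{32^{2}}{21} = \frac{1}{21} \cdot 1024 = \frac{1024}{21}$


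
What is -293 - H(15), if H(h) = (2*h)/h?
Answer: -295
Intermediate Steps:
H(h) = 2
-293 - H(15) = -293 - 1*2 = -293 - 2 = -295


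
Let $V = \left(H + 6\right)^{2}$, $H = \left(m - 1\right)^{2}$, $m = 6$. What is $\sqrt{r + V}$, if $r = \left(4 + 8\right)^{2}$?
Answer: $\sqrt{1105} \approx 33.242$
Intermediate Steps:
$r = 144$ ($r = 12^{2} = 144$)
$H = 25$ ($H = \left(6 - 1\right)^{2} = 5^{2} = 25$)
$V = 961$ ($V = \left(25 + 6\right)^{2} = 31^{2} = 961$)
$\sqrt{r + V} = \sqrt{144 + 961} = \sqrt{1105}$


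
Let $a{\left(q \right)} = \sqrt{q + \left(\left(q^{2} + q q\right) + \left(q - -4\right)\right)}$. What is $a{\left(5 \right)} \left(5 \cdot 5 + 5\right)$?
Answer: $240$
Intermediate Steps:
$a{\left(q \right)} = \sqrt{4 + 2 q + 2 q^{2}}$ ($a{\left(q \right)} = \sqrt{q + \left(\left(q^{2} + q^{2}\right) + \left(q + 4\right)\right)} = \sqrt{q + \left(2 q^{2} + \left(4 + q\right)\right)} = \sqrt{q + \left(4 + q + 2 q^{2}\right)} = \sqrt{4 + 2 q + 2 q^{2}}$)
$a{\left(5 \right)} \left(5 \cdot 5 + 5\right) = \sqrt{4 + 2 \cdot 5 + 2 \cdot 5^{2}} \left(5 \cdot 5 + 5\right) = \sqrt{4 + 10 + 2 \cdot 25} \left(25 + 5\right) = \sqrt{4 + 10 + 50} \cdot 30 = \sqrt{64} \cdot 30 = 8 \cdot 30 = 240$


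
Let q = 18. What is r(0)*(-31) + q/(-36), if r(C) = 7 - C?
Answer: -435/2 ≈ -217.50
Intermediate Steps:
r(0)*(-31) + q/(-36) = (7 - 1*0)*(-31) + 18/(-36) = (7 + 0)*(-31) + 18*(-1/36) = 7*(-31) - ½ = -217 - ½ = -435/2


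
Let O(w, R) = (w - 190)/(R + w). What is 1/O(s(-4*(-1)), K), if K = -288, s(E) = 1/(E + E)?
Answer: 47/31 ≈ 1.5161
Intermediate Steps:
s(E) = 1/(2*E)
O(w, R) = (-190 + w)/(R + w)
1/O(s(-4*(-1)), K) = 1/((-190 + 1/(2*((-4*(-1)))))/(-288 + 1/(2*((-4*(-1)))))) = 1/((-190 + (½)/4)/(-288 + (½)/4)) = 1/((-190 + (½)*(¼))/(-288 + (½)*(¼))) = 1/((-190 + ⅛)/(-288 + ⅛)) = 1/(-1519/8/(-2303/8)) = 1/(-8/2303*(-1519/8)) = 1/(31/47) = 47/31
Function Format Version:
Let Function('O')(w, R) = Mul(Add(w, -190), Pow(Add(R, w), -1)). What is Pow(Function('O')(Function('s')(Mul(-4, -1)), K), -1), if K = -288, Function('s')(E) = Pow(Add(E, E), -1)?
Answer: Rational(47, 31) ≈ 1.5161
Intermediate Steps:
Function('s')(E) = Mul(Rational(1, 2), Pow(E, -1)) (Function('s')(E) = Pow(Mul(2, E), -1) = Mul(Rational(1, 2), Pow(E, -1)))
Function('O')(w, R) = Mul(Pow(Add(R, w), -1), Add(-190, w)) (Function('O')(w, R) = Mul(Add(-190, w), Pow(Add(R, w), -1)) = Mul(Pow(Add(R, w), -1), Add(-190, w)))
Pow(Function('O')(Function('s')(Mul(-4, -1)), K), -1) = Pow(Mul(Pow(Add(-288, Mul(Rational(1, 2), Pow(Mul(-4, -1), -1))), -1), Add(-190, Mul(Rational(1, 2), Pow(Mul(-4, -1), -1)))), -1) = Pow(Mul(Pow(Add(-288, Mul(Rational(1, 2), Pow(4, -1))), -1), Add(-190, Mul(Rational(1, 2), Pow(4, -1)))), -1) = Pow(Mul(Pow(Add(-288, Mul(Rational(1, 2), Rational(1, 4))), -1), Add(-190, Mul(Rational(1, 2), Rational(1, 4)))), -1) = Pow(Mul(Pow(Add(-288, Rational(1, 8)), -1), Add(-190, Rational(1, 8))), -1) = Pow(Mul(Pow(Rational(-2303, 8), -1), Rational(-1519, 8)), -1) = Pow(Mul(Rational(-8, 2303), Rational(-1519, 8)), -1) = Pow(Rational(31, 47), -1) = Rational(47, 31)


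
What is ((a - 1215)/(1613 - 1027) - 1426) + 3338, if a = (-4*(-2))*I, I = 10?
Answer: 1119297/586 ≈ 1910.1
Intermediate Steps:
a = 80 (a = -4*(-2)*10 = 8*10 = 80)
((a - 1215)/(1613 - 1027) - 1426) + 3338 = ((80 - 1215)/(1613 - 1027) - 1426) + 3338 = (-1135/586 - 1426) + 3338 = -836771/586 + 3338 = 1119297/586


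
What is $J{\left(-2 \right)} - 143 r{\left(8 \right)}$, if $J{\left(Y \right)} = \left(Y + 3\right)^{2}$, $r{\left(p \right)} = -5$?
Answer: $716$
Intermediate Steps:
$J{\left(Y \right)} = \left(3 + Y\right)^{2}$
$J{\left(-2 \right)} - 143 r{\left(8 \right)} = \left(3 - 2\right)^{2} - -715 = 1^{2} + 715 = 1 + 715 = 716$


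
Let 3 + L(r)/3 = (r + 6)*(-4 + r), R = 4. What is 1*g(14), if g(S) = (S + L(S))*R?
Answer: 2420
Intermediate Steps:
L(r) = -9 + 3*(-4 + r)*(6 + r) (L(r) = -9 + 3*((r + 6)*(-4 + r)) = -9 + 3*((6 + r)*(-4 + r)) = -9 + 3*((-4 + r)*(6 + r)) = -9 + 3*(-4 + r)*(6 + r))
g(S) = -324 + 12*S² + 28*S (g(S) = (S + (-81 + 3*S² + 6*S))*4 = (-81 + 3*S² + 7*S)*4 = -324 + 12*S² + 28*S)
1*g(14) = 1*(-324 + 12*14² + 28*14) = 1*(-324 + 12*196 + 392) = 1*(-324 + 2352 + 392) = 1*2420 = 2420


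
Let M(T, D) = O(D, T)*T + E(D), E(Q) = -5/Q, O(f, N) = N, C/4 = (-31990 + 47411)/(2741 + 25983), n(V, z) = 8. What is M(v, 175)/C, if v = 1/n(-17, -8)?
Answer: -208249/34543040 ≈ -0.0060287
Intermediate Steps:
C = 15421/7181 (C = 4*((-31990 + 47411)/(2741 + 25983)) = 4*(15421/28724) = 15421/7181 ≈ 2.1475)
v = ⅛ (v = 1/8 = ⅛ ≈ 0.12500)
M(T, D) = T² - 5/D (M(T, D) = T*T - 5/D = T² - 5/D)
M(v, 175)/C = ((⅛)² - 5/175)/(15421/7181) = (1/64 - 5*1/175)*(7181/15421) = (1/64 - 1/35)*(7181/15421) = -29/2240*7181/15421 = -208249/34543040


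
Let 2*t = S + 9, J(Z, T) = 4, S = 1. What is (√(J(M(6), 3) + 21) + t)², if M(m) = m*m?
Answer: 100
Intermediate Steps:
M(m) = m²
t = 5 (t = (1 + 9)/2 = (½)*10 = 5)
(√(J(M(6), 3) + 21) + t)² = (√(4 + 21) + 5)² = (√25 + 5)² = (5 + 5)² = 10² = 100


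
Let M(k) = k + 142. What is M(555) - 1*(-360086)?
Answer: 360783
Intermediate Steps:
M(k) = 142 + k
M(555) - 1*(-360086) = (142 + 555) - 1*(-360086) = 697 + 360086 = 360783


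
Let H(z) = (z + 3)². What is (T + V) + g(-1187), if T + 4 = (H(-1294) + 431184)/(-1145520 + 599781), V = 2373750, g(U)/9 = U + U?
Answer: 1283783410955/545739 ≈ 2.3524e+6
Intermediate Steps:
g(U) = 18*U (g(U) = 9*(U + U) = 9*(2*U) = 18*U)
H(z) = (3 + z)²
T = -4280821/545739 (T = -4 + ((3 - 1294)² + 431184)/(-1145520 + 599781) = -4 + ((-1291)² + 431184)/(-545739) = -4 + (1666681 + 431184)*(-1/545739) = -4 + 2097865*(-1/545739) = -4 - 2097865/545739 = -4280821/545739 ≈ -7.8441)
(T + V) + g(-1187) = (-4280821/545739 + 2373750) + 18*(-1187) = 1295443670429/545739 - 21366 = 1283783410955/545739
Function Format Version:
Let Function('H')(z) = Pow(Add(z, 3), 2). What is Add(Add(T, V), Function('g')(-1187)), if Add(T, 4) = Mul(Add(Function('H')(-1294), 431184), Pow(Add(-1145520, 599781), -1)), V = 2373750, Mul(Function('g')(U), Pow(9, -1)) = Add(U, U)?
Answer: Rational(1283783410955, 545739) ≈ 2.3524e+6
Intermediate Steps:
Function('g')(U) = Mul(18, U) (Function('g')(U) = Mul(9, Add(U, U)) = Mul(9, Mul(2, U)) = Mul(18, U))
Function('H')(z) = Pow(Add(3, z), 2)
T = Rational(-4280821, 545739) (T = Add(-4, Mul(Add(Pow(Add(3, -1294), 2), 431184), Pow(Add(-1145520, 599781), -1))) = Add(-4, Mul(Add(Pow(-1291, 2), 431184), Pow(-545739, -1))) = Add(-4, Mul(Add(1666681, 431184), Rational(-1, 545739))) = Add(-4, Mul(2097865, Rational(-1, 545739))) = Add(-4, Rational(-2097865, 545739)) = Rational(-4280821, 545739) ≈ -7.8441)
Add(Add(T, V), Function('g')(-1187)) = Add(Add(Rational(-4280821, 545739), 2373750), Mul(18, -1187)) = Add(Rational(1295443670429, 545739), -21366) = Rational(1283783410955, 545739)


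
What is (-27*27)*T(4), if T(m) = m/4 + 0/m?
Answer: -729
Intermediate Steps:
T(m) = m/4 (T(m) = m*(¼) + 0 = m/4 + 0 = m/4)
(-27*27)*T(4) = (-27*27)*((¼)*4) = -729*1 = -729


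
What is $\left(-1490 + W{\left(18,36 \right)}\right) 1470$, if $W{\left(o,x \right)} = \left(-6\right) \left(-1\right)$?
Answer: $-2181480$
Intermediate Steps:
$W{\left(o,x \right)} = 6$
$\left(-1490 + W{\left(18,36 \right)}\right) 1470 = \left(-1490 + 6\right) 1470 = \left(-1484\right) 1470 = -2181480$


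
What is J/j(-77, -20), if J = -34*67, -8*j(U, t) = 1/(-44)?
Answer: -801856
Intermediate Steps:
j(U, t) = 1/352 (j(U, t) = -⅛/(-44) = -⅛*(-1/44) = 1/352)
J = -2278
J/j(-77, -20) = -2278/1/352 = -2278*352 = -801856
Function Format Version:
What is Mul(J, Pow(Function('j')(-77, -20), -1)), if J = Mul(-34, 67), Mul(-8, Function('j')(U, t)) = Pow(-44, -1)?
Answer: -801856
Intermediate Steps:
Function('j')(U, t) = Rational(1, 352) (Function('j')(U, t) = Mul(Rational(-1, 8), Pow(-44, -1)) = Mul(Rational(-1, 8), Rational(-1, 44)) = Rational(1, 352))
J = -2278
Mul(J, Pow(Function('j')(-77, -20), -1)) = Mul(-2278, Pow(Rational(1, 352), -1)) = Mul(-2278, 352) = -801856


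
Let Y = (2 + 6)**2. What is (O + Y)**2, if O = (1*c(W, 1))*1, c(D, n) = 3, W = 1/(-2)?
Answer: 4489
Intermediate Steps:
W = -1/2 ≈ -0.50000
O = 3 (O = (1*3)*1 = 3*1 = 3)
Y = 64 (Y = 8**2 = 64)
(O + Y)**2 = (3 + 64)**2 = 67**2 = 4489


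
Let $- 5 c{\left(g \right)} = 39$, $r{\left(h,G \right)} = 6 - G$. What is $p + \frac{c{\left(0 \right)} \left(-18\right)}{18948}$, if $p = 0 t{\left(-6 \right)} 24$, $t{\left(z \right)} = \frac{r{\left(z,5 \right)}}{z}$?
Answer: $\frac{117}{15790} \approx 0.0074098$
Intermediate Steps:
$c{\left(g \right)} = - \frac{39}{5}$ ($c{\left(g \right)} = \left(- \frac{1}{5}\right) 39 = - \frac{39}{5}$)
$t{\left(z \right)} = \frac{1}{z}$ ($t{\left(z \right)} = \frac{6 - 5}{z} = 1 \frac{1}{z} = \frac{1}{z}$)
$p = 0$ ($p = \frac{0}{-6} \cdot 24 = 0 \left(- \frac{1}{6}\right) 24 = 0 \cdot 24 = 0$)
$p + \frac{c{\left(0 \right)} \left(-18\right)}{18948} = 0 + \frac{\left(- \frac{39}{5}\right) \left(-18\right)}{18948} = 0 + \frac{702}{5} \cdot \frac{1}{18948} = 0 + \frac{117}{15790} = \frac{117}{15790}$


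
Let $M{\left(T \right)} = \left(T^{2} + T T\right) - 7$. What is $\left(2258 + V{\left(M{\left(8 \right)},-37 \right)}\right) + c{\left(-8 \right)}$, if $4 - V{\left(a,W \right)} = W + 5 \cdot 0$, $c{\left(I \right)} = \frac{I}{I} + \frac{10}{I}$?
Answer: $\frac{9195}{4} \approx 2298.8$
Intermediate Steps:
$c{\left(I \right)} = 1 + \frac{10}{I}$
$M{\left(T \right)} = -7 + 2 T^{2}$ ($M{\left(T \right)} = \left(T^{2} + T^{2}\right) - 7 = 2 T^{2} - 7 = -7 + 2 T^{2}$)
$V{\left(a,W \right)} = 4 - W$ ($V{\left(a,W \right)} = 4 - \left(W + 5 \cdot 0\right) = 4 - \left(W + 0\right) = 4 - W$)
$\left(2258 + V{\left(M{\left(8 \right)},-37 \right)}\right) + c{\left(-8 \right)} = \left(2258 + \left(4 - -37\right)\right) + \frac{10 - 8}{-8} = \left(2258 + \left(4 + 37\right)\right) - \frac{1}{4} = \left(2258 + 41\right) - \frac{1}{4} = 2299 - \frac{1}{4} = \frac{9195}{4}$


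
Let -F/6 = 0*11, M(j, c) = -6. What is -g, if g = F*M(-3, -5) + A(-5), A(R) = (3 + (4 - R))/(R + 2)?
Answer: 4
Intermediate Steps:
A(R) = (7 - R)/(2 + R)
F = 0 (F = -0*11 = -6*0 = 0)
g = -4 (g = 0*(-6) + (7 - 1*(-5))/(2 - 5) = 0 + (7 + 5)/(-3) = 0 - ⅓*12 = 0 - 4 = -4)
-g = -1*(-4) = 4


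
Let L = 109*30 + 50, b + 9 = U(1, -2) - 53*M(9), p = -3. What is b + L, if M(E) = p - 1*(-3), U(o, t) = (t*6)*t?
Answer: 3335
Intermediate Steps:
U(o, t) = 6*t² (U(o, t) = (6*t)*t = 6*t²)
M(E) = 0 (M(E) = -3 - 1*(-3) = -3 + 3 = 0)
b = 15 (b = -9 + (6*(-2)² - 53*0) = -9 + (6*4 + 0) = -9 + (24 + 0) = -9 + 24 = 15)
L = 3320 (L = 3270 + 50 = 3320)
b + L = 15 + 3320 = 3335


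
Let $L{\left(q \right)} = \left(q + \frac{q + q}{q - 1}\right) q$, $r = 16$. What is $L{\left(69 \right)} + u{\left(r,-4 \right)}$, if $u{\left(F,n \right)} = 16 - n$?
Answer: $\frac{167315}{34} \approx 4921.0$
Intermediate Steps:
$L{\left(q \right)} = q \left(q + \frac{2 q}{-1 + q}\right)$ ($L{\left(q \right)} = \left(q + \frac{2 q}{-1 + q}\right) q = q \left(q + \frac{2 q}{-1 + q}\right)$)
$L{\left(69 \right)} + u{\left(r,-4 \right)} = \frac{69^{2} \left(1 + 69\right)}{-1 + 69} + \left(16 - -4\right) = 4761 \cdot \frac{1}{68} \cdot 70 + \left(16 + 4\right) = 4761 \cdot \frac{1}{68} \cdot 70 + 20 = \frac{166635}{34} + 20 = \frac{167315}{34}$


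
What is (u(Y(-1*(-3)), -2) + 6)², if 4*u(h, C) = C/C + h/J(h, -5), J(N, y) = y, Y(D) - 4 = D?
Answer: 3481/100 ≈ 34.810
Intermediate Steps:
Y(D) = 4 + D
u(h, C) = ¼ - h/20 (u(h, C) = (C/C + h/(-5))/4 = (1 + h*(-⅕))/4 = (1 - h/5)/4 = ¼ - h/20)
(u(Y(-1*(-3)), -2) + 6)² = ((¼ - (4 - 1*(-3))/20) + 6)² = ((¼ - (4 + 3)/20) + 6)² = ((¼ - 1/20*7) + 6)² = ((¼ - 7/20) + 6)² = (-⅒ + 6)² = (59/10)² = 3481/100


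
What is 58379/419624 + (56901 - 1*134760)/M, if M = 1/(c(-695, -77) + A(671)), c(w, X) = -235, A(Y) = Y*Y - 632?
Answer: -14681724895001605/419624 ≈ -3.4988e+10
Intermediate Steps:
A(Y) = -632 + Y**2 (A(Y) = Y**2 - 632 = -632 + Y**2)
M = 1/449374 (M = 1/(-235 + (-632 + 671**2)) = 1/(-235 + (-632 + 450241)) = 1/(-235 + 449609) = 1/449374 ≈ 2.2253e-6)
58379/419624 + (56901 - 1*134760)/M = 58379/419624 + (56901 - 1*134760)/(1/449374) = 58379*(1/419624) + (56901 - 134760)*449374 = 58379/419624 - 77859*449374 = 58379/419624 - 34987810266 = -14681724895001605/419624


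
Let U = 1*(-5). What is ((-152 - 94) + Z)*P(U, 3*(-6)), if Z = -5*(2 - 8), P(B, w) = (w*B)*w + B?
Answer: 351000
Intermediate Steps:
U = -5
P(B, w) = B + B*w² (P(B, w) = (B*w)*w + B = B*w² + B = B + B*w²)
Z = 30 (Z = -5*(-6) = 30)
((-152 - 94) + Z)*P(U, 3*(-6)) = ((-152 - 94) + 30)*(-5*(1 + (3*(-6))²)) = (-246 + 30)*(-5*(1 + (-18)²)) = -(-1080)*(1 + 324) = -(-1080)*325 = -216*(-1625) = 351000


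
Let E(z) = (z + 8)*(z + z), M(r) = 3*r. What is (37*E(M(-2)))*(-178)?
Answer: 158064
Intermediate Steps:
E(z) = 2*z*(8 + z) (E(z) = (8 + z)*(2*z) = 2*z*(8 + z))
(37*E(M(-2)))*(-178) = (37*(2*(3*(-2))*(8 + 3*(-2))))*(-178) = (37*(2*(-6)*(8 - 6)))*(-178) = (37*(2*(-6)*2))*(-178) = (37*(-24))*(-178) = -888*(-178) = 158064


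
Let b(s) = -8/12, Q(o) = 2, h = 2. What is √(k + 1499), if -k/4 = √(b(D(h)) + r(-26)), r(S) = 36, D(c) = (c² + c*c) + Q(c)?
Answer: √(13491 - 12*√318)/3 ≈ 38.409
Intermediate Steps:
D(c) = 2 + 2*c² (D(c) = (c² + c*c) + 2 = (c² + c²) + 2 = 2*c² + 2 = 2 + 2*c²)
b(s) = -⅔ (b(s) = -8*1/12 = -⅔)
k = -4*√318/3 (k = -4*√(-⅔ + 36) = -4*√318/3 ≈ -23.777)
√(k + 1499) = √(-4*√318/3 + 1499) = √(1499 - 4*√318/3)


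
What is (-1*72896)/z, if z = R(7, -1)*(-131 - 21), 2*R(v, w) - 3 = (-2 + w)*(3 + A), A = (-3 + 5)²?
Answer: -9112/171 ≈ -53.287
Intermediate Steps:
A = 4 (A = 2² = 4)
R(v, w) = -11/2 + 7*w/2 (R(v, w) = 3/2 + ((-2 + w)*(3 + 4))/2 = 3/2 + ((-2 + w)*7)/2 = 3/2 + (-14 + 7*w)/2 = 3/2 + (-7 + 7*w/2) = -11/2 + 7*w/2)
z = 1368 (z = (-11/2 + (7/2)*(-1))*(-131 - 21) = (-11/2 - 7/2)*(-152) = -9*(-152) = 1368)
(-1*72896)/z = -1*72896/1368 = -72896*1/1368 = -9112/171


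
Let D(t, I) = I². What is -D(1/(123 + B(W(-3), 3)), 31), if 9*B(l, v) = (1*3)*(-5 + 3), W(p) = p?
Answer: -961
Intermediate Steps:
B(l, v) = -⅔ (B(l, v) = ((1*3)*(-5 + 3))/9 = (3*(-2))/9 = (⅑)*(-6) = -⅔)
-D(1/(123 + B(W(-3), 3)), 31) = -1*31² = -1*961 = -961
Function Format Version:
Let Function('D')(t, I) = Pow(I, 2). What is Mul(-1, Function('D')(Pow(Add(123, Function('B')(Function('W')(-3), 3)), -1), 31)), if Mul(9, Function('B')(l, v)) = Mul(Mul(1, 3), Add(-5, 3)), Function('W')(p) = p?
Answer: -961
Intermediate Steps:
Function('B')(l, v) = Rational(-2, 3) (Function('B')(l, v) = Mul(Rational(1, 9), Mul(Mul(1, 3), Add(-5, 3))) = Mul(Rational(1, 9), Mul(3, -2)) = Mul(Rational(1, 9), -6) = Rational(-2, 3))
Mul(-1, Function('D')(Pow(Add(123, Function('B')(Function('W')(-3), 3)), -1), 31)) = Mul(-1, Pow(31, 2)) = Mul(-1, 961) = -961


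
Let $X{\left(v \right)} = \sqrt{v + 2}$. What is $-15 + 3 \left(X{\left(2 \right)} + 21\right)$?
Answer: $54$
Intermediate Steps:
$X{\left(v \right)} = \sqrt{2 + v}$
$-15 + 3 \left(X{\left(2 \right)} + 21\right) = -15 + 3 \left(\sqrt{2 + 2} + 21\right) = -15 + 3 \left(\sqrt{4} + 21\right) = -15 + 3 \left(2 + 21\right) = -15 + 3 \cdot 23 = -15 + 69 = 54$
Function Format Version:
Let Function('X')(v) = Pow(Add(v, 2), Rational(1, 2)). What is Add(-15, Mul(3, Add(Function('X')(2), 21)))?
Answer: 54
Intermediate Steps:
Function('X')(v) = Pow(Add(2, v), Rational(1, 2))
Add(-15, Mul(3, Add(Function('X')(2), 21))) = Add(-15, Mul(3, Add(Pow(Add(2, 2), Rational(1, 2)), 21))) = Add(-15, Mul(3, Add(Pow(4, Rational(1, 2)), 21))) = Add(-15, Mul(3, Add(2, 21))) = Add(-15, Mul(3, 23)) = Add(-15, 69) = 54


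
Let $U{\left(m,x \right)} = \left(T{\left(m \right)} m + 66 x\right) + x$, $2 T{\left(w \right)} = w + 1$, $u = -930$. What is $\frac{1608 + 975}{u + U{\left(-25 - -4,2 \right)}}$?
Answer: $- \frac{2583}{586} \approx -4.4079$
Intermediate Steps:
$T{\left(w \right)} = \frac{1}{2} + \frac{w}{2}$ ($T{\left(w \right)} = \frac{w + 1}{2} = \frac{1 + w}{2} = \frac{1}{2} + \frac{w}{2}$)
$U{\left(m,x \right)} = 67 x + m \left(\frac{1}{2} + \frac{m}{2}\right)$ ($U{\left(m,x \right)} = \left(\left(\frac{1}{2} + \frac{m}{2}\right) m + 66 x\right) + x = \left(m \left(\frac{1}{2} + \frac{m}{2}\right) + 66 x\right) + x = \left(66 x + m \left(\frac{1}{2} + \frac{m}{2}\right)\right) + x = 67 x + m \left(\frac{1}{2} + \frac{m}{2}\right)$)
$\frac{1608 + 975}{u + U{\left(-25 - -4,2 \right)}} = \frac{1608 + 975}{-930 + \left(67 \cdot 2 + \frac{\left(-25 - -4\right) \left(1 - 21\right)}{2}\right)} = \frac{2583}{-930 + \left(134 + \frac{\left(-25 + 4\right) \left(1 + \left(-25 + 4\right)\right)}{2}\right)} = \frac{2583}{-930 + \left(134 + \frac{1}{2} \left(-21\right) \left(1 - 21\right)\right)} = \frac{2583}{-930 + \left(134 + \frac{1}{2} \left(-21\right) \left(-20\right)\right)} = \frac{2583}{-930 + \left(134 + 210\right)} = \frac{2583}{-930 + 344} = \frac{2583}{-586} = 2583 \left(- \frac{1}{586}\right) = - \frac{2583}{586}$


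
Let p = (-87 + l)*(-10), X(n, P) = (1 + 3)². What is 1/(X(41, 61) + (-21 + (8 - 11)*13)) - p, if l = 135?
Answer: 21119/44 ≈ 479.98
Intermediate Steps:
X(n, P) = 16 (X(n, P) = 4² = 16)
p = -480 (p = (-87 + 135)*(-10) = 48*(-10) = -480)
1/(X(41, 61) + (-21 + (8 - 11)*13)) - p = 1/(16 + (-21 + (8 - 11)*13)) - 1*(-480) = 1/(16 + (-21 - 3*13)) + 480 = 1/(16 + (-21 - 39)) + 480 = 1/(16 - 60) + 480 = 1/(-44) + 480 = -1/44 + 480 = 21119/44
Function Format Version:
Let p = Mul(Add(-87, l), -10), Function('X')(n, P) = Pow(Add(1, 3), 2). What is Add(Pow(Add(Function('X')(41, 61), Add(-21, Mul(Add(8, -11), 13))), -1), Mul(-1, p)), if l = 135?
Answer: Rational(21119, 44) ≈ 479.98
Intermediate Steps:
Function('X')(n, P) = 16 (Function('X')(n, P) = Pow(4, 2) = 16)
p = -480 (p = Mul(Add(-87, 135), -10) = Mul(48, -10) = -480)
Add(Pow(Add(Function('X')(41, 61), Add(-21, Mul(Add(8, -11), 13))), -1), Mul(-1, p)) = Add(Pow(Add(16, Add(-21, Mul(Add(8, -11), 13))), -1), Mul(-1, -480)) = Add(Pow(Add(16, Add(-21, Mul(-3, 13))), -1), 480) = Add(Pow(Add(16, Add(-21, -39)), -1), 480) = Add(Pow(Add(16, -60), -1), 480) = Add(Pow(-44, -1), 480) = Add(Rational(-1, 44), 480) = Rational(21119, 44)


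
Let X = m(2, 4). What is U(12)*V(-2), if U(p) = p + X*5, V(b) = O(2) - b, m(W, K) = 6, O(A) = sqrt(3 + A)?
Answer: 84 + 42*sqrt(5) ≈ 177.91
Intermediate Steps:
X = 6
V(b) = sqrt(5) - b (V(b) = sqrt(3 + 2) - b = sqrt(5) - b)
U(p) = 30 + p (U(p) = p + 6*5 = p + 30 = 30 + p)
U(12)*V(-2) = (30 + 12)*(sqrt(5) - 1*(-2)) = 42*(sqrt(5) + 2) = 42*(2 + sqrt(5)) = 84 + 42*sqrt(5)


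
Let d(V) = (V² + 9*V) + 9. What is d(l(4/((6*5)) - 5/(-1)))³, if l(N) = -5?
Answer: -1331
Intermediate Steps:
d(V) = 9 + V² + 9*V
d(l(4/((6*5)) - 5/(-1)))³ = (9 + (-5)² + 9*(-5))³ = (9 + 25 - 45)³ = (-11)³ = -1331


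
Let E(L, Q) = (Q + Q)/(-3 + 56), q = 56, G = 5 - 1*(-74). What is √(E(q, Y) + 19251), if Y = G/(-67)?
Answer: √242746867793/3551 ≈ 138.75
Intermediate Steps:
G = 79 (G = 5 + 74 = 79)
Y = -79/67 (Y = 79/(-67) = 79*(-1/67) = -79/67 ≈ -1.1791)
E(L, Q) = 2*Q/53 (E(L, Q) = (2*Q)/53 = (2*Q)*(1/53) = 2*Q/53)
√(E(q, Y) + 19251) = √((2/53)*(-79/67) + 19251) = √(-158/3551 + 19251) = √(68360143/3551) = √242746867793/3551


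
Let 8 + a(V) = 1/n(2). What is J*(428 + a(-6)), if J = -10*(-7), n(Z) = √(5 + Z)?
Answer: 29400 + 10*√7 ≈ 29426.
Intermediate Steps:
J = 70
a(V) = -8 + √7/7 (a(V) = -8 + 1/(√(5 + 2)) = -8 + 1/(√7) = -8 + √7/7)
J*(428 + a(-6)) = 70*(428 + (-8 + √7/7)) = 70*(420 + √7/7) = 29400 + 10*√7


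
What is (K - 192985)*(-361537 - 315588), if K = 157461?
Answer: 24054188500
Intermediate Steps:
(K - 192985)*(-361537 - 315588) = (157461 - 192985)*(-361537 - 315588) = -35524*(-677125) = 24054188500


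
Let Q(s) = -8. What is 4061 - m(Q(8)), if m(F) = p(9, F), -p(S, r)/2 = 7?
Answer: 4075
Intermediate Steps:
p(S, r) = -14 (p(S, r) = -2*7 = -14)
m(F) = -14
4061 - m(Q(8)) = 4061 - 1*(-14) = 4061 + 14 = 4075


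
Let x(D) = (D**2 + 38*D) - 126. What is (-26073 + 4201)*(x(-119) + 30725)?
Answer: -880085536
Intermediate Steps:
x(D) = -126 + D**2 + 38*D
(-26073 + 4201)*(x(-119) + 30725) = (-26073 + 4201)*((-126 + (-119)**2 + 38*(-119)) + 30725) = -21872*((-126 + 14161 - 4522) + 30725) = -21872*(9513 + 30725) = -21872*40238 = -880085536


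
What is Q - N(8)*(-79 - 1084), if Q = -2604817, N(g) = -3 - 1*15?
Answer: -2625751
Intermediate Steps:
N(g) = -18 (N(g) = -3 - 15 = -18)
Q - N(8)*(-79 - 1084) = -2604817 - (-18)*(-79 - 1084) = -2604817 - (-18)*(-1163) = -2604817 - 1*20934 = -2604817 - 20934 = -2625751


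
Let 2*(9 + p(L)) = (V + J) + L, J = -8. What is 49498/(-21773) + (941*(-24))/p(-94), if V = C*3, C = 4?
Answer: 81508090/195957 ≈ 415.95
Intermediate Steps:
V = 12 (V = 4*3 = 12)
p(L) = -7 + L/2 (p(L) = -9 + ((12 - 8) + L)/2 = -9 + (4 + L)/2 = -9 + (2 + L/2) = -7 + L/2)
49498/(-21773) + (941*(-24))/p(-94) = 49498/(-21773) + (941*(-24))/(-7 + (½)*(-94)) = 49498*(-1/21773) - 22584/(-7 - 47) = -49498/21773 - 22584/(-54) = -49498/21773 - 22584*(-1/54) = -49498/21773 + 3764/9 = 81508090/195957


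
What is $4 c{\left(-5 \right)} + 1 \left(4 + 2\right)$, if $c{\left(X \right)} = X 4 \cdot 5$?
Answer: $-394$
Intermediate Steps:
$c{\left(X \right)} = 20 X$ ($c{\left(X \right)} = 4 X 5 = 20 X$)
$4 c{\left(-5 \right)} + 1 \left(4 + 2\right) = 4 \cdot 20 \left(-5\right) + 1 \left(4 + 2\right) = 4 \left(-100\right) + 1 \cdot 6 = -400 + 6 = -394$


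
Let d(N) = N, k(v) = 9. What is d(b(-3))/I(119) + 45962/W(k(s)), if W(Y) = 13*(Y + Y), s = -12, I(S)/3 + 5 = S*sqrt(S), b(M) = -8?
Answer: 19363031447/98580339 - 476*sqrt(119)/2527701 ≈ 196.42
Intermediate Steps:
I(S) = -15 + 3*S**(3/2) (I(S) = -15 + 3*(S*sqrt(S)) = -15 + 3*S**(3/2))
W(Y) = 26*Y (W(Y) = 13*(2*Y) = 26*Y)
d(b(-3))/I(119) + 45962/W(k(s)) = -8/(-15 + 3*119**(3/2)) + 45962/((26*9)) = -8/(-15 + 3*(119*sqrt(119))) + 45962/234 = -8/(-15 + 357*sqrt(119)) + 45962*(1/234) = -8/(-15 + 357*sqrt(119)) + 22981/117 = 22981/117 - 8/(-15 + 357*sqrt(119))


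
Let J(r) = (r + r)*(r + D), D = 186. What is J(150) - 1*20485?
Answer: 80315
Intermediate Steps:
J(r) = 2*r*(186 + r) (J(r) = (r + r)*(r + 186) = (2*r)*(186 + r) = 2*r*(186 + r))
J(150) - 1*20485 = 2*150*(186 + 150) - 1*20485 = 2*150*336 - 20485 = 100800 - 20485 = 80315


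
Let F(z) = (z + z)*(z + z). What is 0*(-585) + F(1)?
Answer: 4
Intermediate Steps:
F(z) = 4*z**2 (F(z) = (2*z)*(2*z) = 4*z**2)
0*(-585) + F(1) = 0*(-585) + 4*1**2 = 0 + 4*1 = 0 + 4 = 4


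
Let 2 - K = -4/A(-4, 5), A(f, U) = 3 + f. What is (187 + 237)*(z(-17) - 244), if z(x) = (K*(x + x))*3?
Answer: -16960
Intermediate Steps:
K = -2 (K = 2 - (-4)/(3 - 4) = 2 - (-4)/(-1) = 2 - (-4)*(-1) = 2 - 1*4 = 2 - 4 = -2)
z(x) = -12*x (z(x) = -2*(x + x)*3 = -4*x*3 = -12*x)
(187 + 237)*(z(-17) - 244) = (187 + 237)*(-12*(-17) - 244) = 424*(204 - 244) = 424*(-40) = -16960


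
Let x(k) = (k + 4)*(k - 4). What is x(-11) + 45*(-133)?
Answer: -5880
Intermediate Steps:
x(k) = (-4 + k)*(4 + k) (x(k) = (4 + k)*(-4 + k) = (-4 + k)*(4 + k))
x(-11) + 45*(-133) = (-16 + (-11)²) + 45*(-133) = (-16 + 121) - 5985 = 105 - 5985 = -5880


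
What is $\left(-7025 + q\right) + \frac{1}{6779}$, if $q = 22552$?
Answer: $\frac{105257534}{6779} \approx 15527.0$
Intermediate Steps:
$\left(-7025 + q\right) + \frac{1}{6779} = \left(-7025 + 22552\right) + \frac{1}{6779} = 15527 + \frac{1}{6779} = \frac{105257534}{6779}$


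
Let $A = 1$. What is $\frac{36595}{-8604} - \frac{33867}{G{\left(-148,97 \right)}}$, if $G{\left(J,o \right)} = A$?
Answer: $- \frac{291428263}{8604} \approx -33871.0$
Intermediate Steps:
$G{\left(J,o \right)} = 1$
$\frac{36595}{-8604} - \frac{33867}{G{\left(-148,97 \right)}} = \frac{36595}{-8604} - \frac{33867}{1} = 36595 \left(- \frac{1}{8604}\right) - 33867 = - \frac{36595}{8604} - 33867 = - \frac{291428263}{8604}$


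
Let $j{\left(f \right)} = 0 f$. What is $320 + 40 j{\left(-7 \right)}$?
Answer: $320$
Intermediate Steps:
$j{\left(f \right)} = 0$
$320 + 40 j{\left(-7 \right)} = 320 + 40 \cdot 0 = 320 + 0 = 320$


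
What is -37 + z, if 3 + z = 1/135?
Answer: -5399/135 ≈ -39.993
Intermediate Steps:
z = -404/135 (z = -3 + 1/135 = -404/135 ≈ -2.9926)
-37 + z = -37 - 404/135 = -5399/135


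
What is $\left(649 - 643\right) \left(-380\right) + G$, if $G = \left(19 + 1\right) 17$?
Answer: $-1940$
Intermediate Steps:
$G = 340$ ($G = 20 \cdot 17 = 340$)
$\left(649 - 643\right) \left(-380\right) + G = \left(649 - 643\right) \left(-380\right) + 340 = 6 \left(-380\right) + 340 = -2280 + 340 = -1940$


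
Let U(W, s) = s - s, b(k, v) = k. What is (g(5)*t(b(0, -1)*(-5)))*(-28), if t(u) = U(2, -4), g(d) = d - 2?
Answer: 0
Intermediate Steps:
g(d) = -2 + d
U(W, s) = 0
t(u) = 0
(g(5)*t(b(0, -1)*(-5)))*(-28) = ((-2 + 5)*0)*(-28) = (3*0)*(-28) = 0*(-28) = 0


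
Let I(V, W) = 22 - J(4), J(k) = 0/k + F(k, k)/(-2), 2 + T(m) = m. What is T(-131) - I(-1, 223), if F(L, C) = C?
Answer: -157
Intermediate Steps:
T(m) = -2 + m
J(k) = -k/2 (J(k) = 0/k + k/(-2) = 0 + k*(-½) = 0 - k/2 = -k/2)
I(V, W) = 24 (I(V, W) = 22 - (-1)*4/2 = 22 - 1*(-2) = 22 + 2 = 24)
T(-131) - I(-1, 223) = (-2 - 131) - 1*24 = -133 - 24 = -157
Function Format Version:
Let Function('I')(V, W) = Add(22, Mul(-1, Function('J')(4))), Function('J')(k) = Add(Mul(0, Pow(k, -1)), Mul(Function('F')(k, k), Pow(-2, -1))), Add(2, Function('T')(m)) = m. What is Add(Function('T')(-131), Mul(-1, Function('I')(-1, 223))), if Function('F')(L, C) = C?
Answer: -157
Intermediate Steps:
Function('T')(m) = Add(-2, m)
Function('J')(k) = Mul(Rational(-1, 2), k) (Function('J')(k) = Add(Mul(0, Pow(k, -1)), Mul(k, Pow(-2, -1))) = Add(0, Mul(k, Rational(-1, 2))) = Add(0, Mul(Rational(-1, 2), k)) = Mul(Rational(-1, 2), k))
Function('I')(V, W) = 24 (Function('I')(V, W) = Add(22, Mul(-1, Mul(Rational(-1, 2), 4))) = Add(22, Mul(-1, -2)) = Add(22, 2) = 24)
Add(Function('T')(-131), Mul(-1, Function('I')(-1, 223))) = Add(Add(-2, -131), Mul(-1, 24)) = Add(-133, -24) = -157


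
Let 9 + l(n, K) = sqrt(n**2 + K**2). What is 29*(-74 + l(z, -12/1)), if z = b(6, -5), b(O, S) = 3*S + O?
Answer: -1972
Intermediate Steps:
b(O, S) = O + 3*S
z = -9 (z = 6 + 3*(-5) = 6 - 15 = -9)
l(n, K) = -9 + sqrt(K**2 + n**2) (l(n, K) = -9 + sqrt(n**2 + K**2) = -9 + sqrt(K**2 + n**2))
29*(-74 + l(z, -12/1)) = 29*(-74 + (-9 + sqrt((-12/1)**2 + (-9)**2))) = 29*(-74 + (-9 + sqrt((-12*1)**2 + 81))) = 29*(-74 + (-9 + sqrt((-12)**2 + 81))) = 29*(-74 + (-9 + sqrt(144 + 81))) = 29*(-74 + (-9 + sqrt(225))) = 29*(-74 + (-9 + 15)) = 29*(-74 + 6) = 29*(-68) = -1972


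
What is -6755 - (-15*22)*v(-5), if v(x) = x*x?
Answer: 1495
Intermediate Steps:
v(x) = x²
-6755 - (-15*22)*v(-5) = -6755 - (-15*22)*(-5)² = -6755 - (-330)*25 = -6755 - 1*(-8250) = -6755 + 8250 = 1495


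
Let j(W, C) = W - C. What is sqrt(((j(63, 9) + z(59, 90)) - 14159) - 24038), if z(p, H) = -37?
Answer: 2*I*sqrt(9545) ≈ 195.4*I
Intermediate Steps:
sqrt(((j(63, 9) + z(59, 90)) - 14159) - 24038) = sqrt((((63 - 1*9) - 37) - 14159) - 24038) = sqrt((((63 - 9) - 37) - 14159) - 24038) = sqrt(((54 - 37) - 14159) - 24038) = sqrt((17 - 14159) - 24038) = sqrt(-14142 - 24038) = sqrt(-38180) = 2*I*sqrt(9545)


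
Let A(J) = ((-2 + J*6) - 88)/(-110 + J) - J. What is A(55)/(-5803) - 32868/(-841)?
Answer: 2098612217/53683553 ≈ 39.092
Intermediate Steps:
A(J) = -J + (-90 + 6*J)/(-110 + J) (A(J) = ((-2 + 6*J) - 88)/(-110 + J) - J = (-90 + 6*J)/(-110 + J) - J = -J + (-90 + 6*J)/(-110 + J))
A(55)/(-5803) - 32868/(-841) = ((-90 - 1*55**2 + 116*55)/(-110 + 55))/(-5803) - 32868/(-841) = ((-90 - 1*3025 + 6380)/(-55))*(-1/5803) - 32868*(-1/841) = -(-90 - 3025 + 6380)/55*(-1/5803) + 32868/841 = -1/55*3265*(-1/5803) + 32868/841 = -653/11*(-1/5803) + 32868/841 = 653/63833 + 32868/841 = 2098612217/53683553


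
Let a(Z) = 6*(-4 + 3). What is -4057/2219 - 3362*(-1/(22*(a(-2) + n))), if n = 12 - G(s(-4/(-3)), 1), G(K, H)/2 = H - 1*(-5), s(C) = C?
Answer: -3997901/146454 ≈ -27.298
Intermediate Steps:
G(K, H) = 10 + 2*H (G(K, H) = 2*(H - 1*(-5)) = 2*(H + 5) = 2*(5 + H) = 10 + 2*H)
a(Z) = -6 (a(Z) = 6*(-1) = -6)
n = 0 (n = 12 - (10 + 2*1) = 12 - (10 + 2) = 12 - 1*12 = 12 - 12 = 0)
-4057/2219 - 3362*(-1/(22*(a(-2) + n))) = -4057/2219 - 3362*(-1/(22*(-6 + 0))) = -4057*1/2219 - 3362/((-22*(-6))) = -4057/2219 - 3362/132 = -4057/2219 - 3362*1/132 = -4057/2219 - 1681/66 = -3997901/146454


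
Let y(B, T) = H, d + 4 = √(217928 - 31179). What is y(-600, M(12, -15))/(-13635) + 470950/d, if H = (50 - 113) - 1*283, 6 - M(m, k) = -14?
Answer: 25750222618/2546104455 + 20250850*√101/186733 ≈ 1100.0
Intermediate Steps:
M(m, k) = 20 (M(m, k) = 6 - 1*(-14) = 6 + 14 = 20)
d = -4 + 43*√101 (d = -4 + √(217928 - 31179) = -4 + √186749 = -4 + 43*√101 ≈ 428.14)
H = -346 (H = -63 - 283 = -346)
y(B, T) = -346
y(-600, M(12, -15))/(-13635) + 470950/d = -346/(-13635) + 470950/(-4 + 43*√101) = -346*(-1/13635) + 470950/(-4 + 43*√101) = 346/13635 + 470950/(-4 + 43*√101)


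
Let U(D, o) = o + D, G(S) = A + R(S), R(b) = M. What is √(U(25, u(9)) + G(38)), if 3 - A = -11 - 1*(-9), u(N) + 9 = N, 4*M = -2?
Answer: √118/2 ≈ 5.4314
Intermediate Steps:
M = -½ (M = (¼)*(-2) = -½ ≈ -0.50000)
R(b) = -½
u(N) = -9 + N
A = 5 (A = 3 - (-11 - 1*(-9)) = 3 - (-11 + 9) = 3 - 1*(-2) = 3 + 2 = 5)
G(S) = 9/2 (G(S) = 5 - ½ = 9/2)
U(D, o) = D + o
√(U(25, u(9)) + G(38)) = √((25 + (-9 + 9)) + 9/2) = √((25 + 0) + 9/2) = √(25 + 9/2) = √(59/2) = √118/2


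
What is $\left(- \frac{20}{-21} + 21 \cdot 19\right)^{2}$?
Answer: $\frac{70543201}{441} \approx 1.5996 \cdot 10^{5}$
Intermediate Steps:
$\left(- \frac{20}{-21} + 21 \cdot 19\right)^{2} = \left(\left(-20\right) \left(- \frac{1}{21}\right) + 399\right)^{2} = \left(\frac{20}{21} + 399\right)^{2} = \left(\frac{8399}{21}\right)^{2} = \frac{70543201}{441}$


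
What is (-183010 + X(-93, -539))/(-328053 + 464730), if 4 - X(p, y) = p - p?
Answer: -61002/45559 ≈ -1.3390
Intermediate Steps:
X(p, y) = 4 (X(p, y) = 4 - (p - p) = 4 - 1*0 = 4 + 0 = 4)
(-183010 + X(-93, -539))/(-328053 + 464730) = (-183010 + 4)/(-328053 + 464730) = -183006/136677 = -183006*1/136677 = -61002/45559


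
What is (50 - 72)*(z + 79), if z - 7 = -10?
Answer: -1672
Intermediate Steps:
z = -3 (z = 7 - 10 = -3)
(50 - 72)*(z + 79) = (50 - 72)*(-3 + 79) = -22*76 = -1672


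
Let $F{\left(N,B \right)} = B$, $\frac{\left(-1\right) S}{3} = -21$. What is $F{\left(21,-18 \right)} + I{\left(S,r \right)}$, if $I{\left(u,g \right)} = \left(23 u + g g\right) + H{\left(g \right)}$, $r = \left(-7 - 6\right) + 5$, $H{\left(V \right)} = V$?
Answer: $1487$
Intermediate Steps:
$S = 63$ ($S = \left(-3\right) \left(-21\right) = 63$)
$r = -8$ ($r = -13 + 5 = -8$)
$I{\left(u,g \right)} = g + g^{2} + 23 u$ ($I{\left(u,g \right)} = \left(23 u + g g\right) + g = \left(23 u + g^{2}\right) + g = \left(g^{2} + 23 u\right) + g = g + g^{2} + 23 u$)
$F{\left(21,-18 \right)} + I{\left(S,r \right)} = -18 + \left(-8 + \left(-8\right)^{2} + 23 \cdot 63\right) = -18 + \left(-8 + 64 + 1449\right) = -18 + 1505 = 1487$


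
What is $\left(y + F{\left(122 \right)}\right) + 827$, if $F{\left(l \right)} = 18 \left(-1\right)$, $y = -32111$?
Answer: $-31302$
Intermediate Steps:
$F{\left(l \right)} = -18$
$\left(y + F{\left(122 \right)}\right) + 827 = \left(-32111 - 18\right) + 827 = -32129 + 827 = -31302$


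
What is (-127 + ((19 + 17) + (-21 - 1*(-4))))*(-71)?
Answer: 7668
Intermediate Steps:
(-127 + ((19 + 17) + (-21 - 1*(-4))))*(-71) = (-127 + (36 + (-21 + 4)))*(-71) = (-127 + (36 - 17))*(-71) = (-127 + 19)*(-71) = -108*(-71) = 7668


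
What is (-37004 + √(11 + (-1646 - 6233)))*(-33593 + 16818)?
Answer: 620742100 - 33550*I*√1967 ≈ 6.2074e+8 - 1.488e+6*I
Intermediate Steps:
(-37004 + √(11 + (-1646 - 6233)))*(-33593 + 16818) = (-37004 + √(11 - 7879))*(-16775) = (-37004 + √(-7868))*(-16775) = (-37004 + 2*I*√1967)*(-16775) = 620742100 - 33550*I*√1967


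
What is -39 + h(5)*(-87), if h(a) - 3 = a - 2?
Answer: -561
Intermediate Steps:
h(a) = 1 + a (h(a) = 3 + (a - 2) = 3 + (-2 + a) = 1 + a)
-39 + h(5)*(-87) = -39 + (1 + 5)*(-87) = -39 + 6*(-87) = -39 - 522 = -561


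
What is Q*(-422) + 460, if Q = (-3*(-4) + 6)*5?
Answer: -37520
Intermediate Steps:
Q = 90 (Q = (12 + 6)*5 = 18*5 = 90)
Q*(-422) + 460 = 90*(-422) + 460 = -37980 + 460 = -37520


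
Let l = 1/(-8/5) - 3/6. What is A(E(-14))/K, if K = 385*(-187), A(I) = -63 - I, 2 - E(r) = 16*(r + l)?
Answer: 307/71995 ≈ 0.0042642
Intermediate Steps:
l = -9/8 (l = 1/(-8*1/5) - 3*1/6 = 1/(-8/5) - 1/2 = 1*(-5/8) - 1/2 = -5/8 - 1/2 = -9/8 ≈ -1.1250)
E(r) = 20 - 16*r (E(r) = 2 - 16*(r - 9/8) = 2 - 16*(-9/8 + r) = 2 - (-18 + 16*r) = 2 + (18 - 16*r) = 20 - 16*r)
K = -71995
A(E(-14))/K = (-63 - (20 - 16*(-14)))/(-71995) = (-63 - (20 + 224))*(-1/71995) = (-63 - 1*244)*(-1/71995) = (-63 - 244)*(-1/71995) = -307*(-1/71995) = 307/71995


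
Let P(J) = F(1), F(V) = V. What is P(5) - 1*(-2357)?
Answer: 2358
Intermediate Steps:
P(J) = 1
P(5) - 1*(-2357) = 1 - 1*(-2357) = 1 + 2357 = 2358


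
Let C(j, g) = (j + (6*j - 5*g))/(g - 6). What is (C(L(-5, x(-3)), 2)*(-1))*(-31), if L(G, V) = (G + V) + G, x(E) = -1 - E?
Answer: 1023/2 ≈ 511.50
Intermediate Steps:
L(G, V) = V + 2*G
C(j, g) = (-5*g + 7*j)/(-6 + g) (C(j, g) = (j + (-5*g + 6*j))/(-6 + g) = (-5*g + 7*j)/(-6 + g))
(C(L(-5, x(-3)), 2)*(-1))*(-31) = (((-5*2 + 7*((-1 - 1*(-3)) + 2*(-5)))/(-6 + 2))*(-1))*(-31) = (((-10 + 7*((-1 + 3) - 10))/(-4))*(-1))*(-31) = (-(-10 + 7*(2 - 10))/4*(-1))*(-31) = (-(-10 + 7*(-8))/4*(-1))*(-31) = (-(-10 - 56)/4*(-1))*(-31) = (-¼*(-66)*(-1))*(-31) = ((33/2)*(-1))*(-31) = -33/2*(-31) = 1023/2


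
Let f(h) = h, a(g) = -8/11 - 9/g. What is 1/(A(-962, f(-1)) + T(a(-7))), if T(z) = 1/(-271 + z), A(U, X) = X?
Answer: -20824/20901 ≈ -0.99632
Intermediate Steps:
a(g) = -8/11 - 9/g (a(g) = -8*1/11 - 9/g = -8/11 - 9/g)
1/(A(-962, f(-1)) + T(a(-7))) = 1/(-1 + 1/(-271 + (-8/11 - 9/(-7)))) = 1/(-1 + 1/(-271 + (-8/11 - 9*(-⅐)))) = 1/(-1 + 1/(-271 + (-8/11 + 9/7))) = 1/(-1 + 1/(-271 + 43/77)) = 1/(-1 + 1/(-20824/77)) = 1/(-1 - 77/20824) = 1/(-20901/20824) = -20824/20901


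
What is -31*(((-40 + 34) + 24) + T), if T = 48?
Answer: -2046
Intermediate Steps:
-31*(((-40 + 34) + 24) + T) = -31*(((-40 + 34) + 24) + 48) = -31*((-6 + 24) + 48) = -31*(18 + 48) = -31*66 = -2046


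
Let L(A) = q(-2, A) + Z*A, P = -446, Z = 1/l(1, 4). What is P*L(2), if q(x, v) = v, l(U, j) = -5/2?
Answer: -2676/5 ≈ -535.20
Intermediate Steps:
l(U, j) = -5/2 (l(U, j) = -5*½ = -5/2)
Z = -⅖ (Z = 1/(-5/2) = -⅖ ≈ -0.40000)
L(A) = 3*A/5 (L(A) = A - 2*A/5 = 3*A/5)
P*L(2) = -1338*2/5 = -446*6/5 = -2676/5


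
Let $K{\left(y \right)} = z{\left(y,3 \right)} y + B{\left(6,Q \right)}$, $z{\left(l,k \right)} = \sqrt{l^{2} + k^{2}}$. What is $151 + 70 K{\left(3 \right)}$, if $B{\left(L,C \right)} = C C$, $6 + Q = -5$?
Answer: $8621 + 630 \sqrt{2} \approx 9512.0$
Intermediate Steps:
$Q = -11$ ($Q = -6 - 5 = -11$)
$z{\left(l,k \right)} = \sqrt{k^{2} + l^{2}}$
$B{\left(L,C \right)} = C^{2}$
$K{\left(y \right)} = 121 + y \sqrt{9 + y^{2}}$ ($K{\left(y \right)} = \sqrt{3^{2} + y^{2}} y + \left(-11\right)^{2} = \sqrt{9 + y^{2}} y + 121 = y \sqrt{9 + y^{2}} + 121 = 121 + y \sqrt{9 + y^{2}}$)
$151 + 70 K{\left(3 \right)} = 151 + 70 \left(121 + 3 \sqrt{9 + 3^{2}}\right) = 151 + 70 \left(121 + 3 \sqrt{9 + 9}\right) = 151 + 70 \left(121 + 3 \sqrt{18}\right) = 151 + 70 \left(121 + 3 \cdot 3 \sqrt{2}\right) = 151 + 70 \left(121 + 9 \sqrt{2}\right) = 151 + \left(8470 + 630 \sqrt{2}\right) = 8621 + 630 \sqrt{2}$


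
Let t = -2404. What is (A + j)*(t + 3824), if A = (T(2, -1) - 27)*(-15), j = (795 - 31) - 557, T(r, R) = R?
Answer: 890340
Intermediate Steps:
j = 207 (j = 764 - 557 = 207)
A = 420 (A = (-1 - 27)*(-15) = -28*(-15) = 420)
(A + j)*(t + 3824) = (420 + 207)*(-2404 + 3824) = 627*1420 = 890340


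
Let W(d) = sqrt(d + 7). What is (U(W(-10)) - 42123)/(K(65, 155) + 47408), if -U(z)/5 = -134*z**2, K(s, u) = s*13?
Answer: -44133/48253 ≈ -0.91462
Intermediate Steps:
K(s, u) = 13*s
W(d) = sqrt(7 + d)
U(z) = 670*z**2 (U(z) = -(-670)*z**2 = 670*z**2)
(U(W(-10)) - 42123)/(K(65, 155) + 47408) = (670*(sqrt(7 - 10))**2 - 42123)/(13*65 + 47408) = (670*(sqrt(-3))**2 - 42123)/(845 + 47408) = (670*(I*sqrt(3))**2 - 42123)/48253 = (670*(-3) - 42123)*(1/48253) = (-2010 - 42123)*(1/48253) = -44133*1/48253 = -44133/48253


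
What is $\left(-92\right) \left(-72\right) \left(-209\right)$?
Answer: $-1384416$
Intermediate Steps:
$\left(-92\right) \left(-72\right) \left(-209\right) = 6624 \left(-209\right) = -1384416$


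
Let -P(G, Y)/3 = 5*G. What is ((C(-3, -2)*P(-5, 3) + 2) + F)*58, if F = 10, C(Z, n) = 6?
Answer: 26796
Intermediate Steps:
P(G, Y) = -15*G
((C(-3, -2)*P(-5, 3) + 2) + F)*58 = ((6*(-15*(-5)) + 2) + 10)*58 = ((6*75 + 2) + 10)*58 = ((450 + 2) + 10)*58 = (452 + 10)*58 = 462*58 = 26796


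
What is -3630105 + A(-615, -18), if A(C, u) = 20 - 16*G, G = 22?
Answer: -3630437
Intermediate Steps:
A(C, u) = -332 (A(C, u) = 20 - 16*22 = 20 - 352 = -332)
-3630105 + A(-615, -18) = -3630105 - 332 = -3630437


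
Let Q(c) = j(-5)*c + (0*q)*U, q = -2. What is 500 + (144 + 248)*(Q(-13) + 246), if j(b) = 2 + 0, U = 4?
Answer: 86740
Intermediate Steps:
j(b) = 2
Q(c) = 2*c (Q(c) = 2*c + (0*(-2))*4 = 2*c + 0*4 = 2*c + 0 = 2*c)
500 + (144 + 248)*(Q(-13) + 246) = 500 + (144 + 248)*(2*(-13) + 246) = 500 + 392*(-26 + 246) = 500 + 392*220 = 500 + 86240 = 86740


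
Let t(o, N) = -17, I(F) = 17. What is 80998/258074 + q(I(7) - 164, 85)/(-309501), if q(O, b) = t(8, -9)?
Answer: 12536674628/39937080537 ≈ 0.31391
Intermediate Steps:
q(O, b) = -17
80998/258074 + q(I(7) - 164, 85)/(-309501) = 80998/258074 - 17/(-309501) = 80998*(1/258074) - 17*(-1/309501) = 40499/129037 + 17/309501 = 12536674628/39937080537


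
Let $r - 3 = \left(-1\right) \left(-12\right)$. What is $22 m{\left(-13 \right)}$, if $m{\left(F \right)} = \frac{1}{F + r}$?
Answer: $11$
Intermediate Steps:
$r = 15$ ($r = 3 - -12 = 3 + 12 = 15$)
$m{\left(F \right)} = \frac{1}{15 + F}$ ($m{\left(F \right)} = \frac{1}{F + 15} = \frac{1}{15 + F}$)
$22 m{\left(-13 \right)} = \frac{22}{15 - 13} = \frac{22}{2} = 22 \cdot \frac{1}{2} = 11$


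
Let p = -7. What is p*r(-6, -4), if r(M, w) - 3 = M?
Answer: 21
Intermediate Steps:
r(M, w) = 3 + M
p*r(-6, -4) = -7*(3 - 6) = -7*(-3) = 21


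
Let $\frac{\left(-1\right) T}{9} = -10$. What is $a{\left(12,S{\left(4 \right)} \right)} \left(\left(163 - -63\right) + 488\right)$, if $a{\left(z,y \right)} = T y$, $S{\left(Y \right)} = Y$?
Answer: $257040$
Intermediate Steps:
$T = 90$ ($T = \left(-9\right) \left(-10\right) = 90$)
$a{\left(z,y \right)} = 90 y$
$a{\left(12,S{\left(4 \right)} \right)} \left(\left(163 - -63\right) + 488\right) = 90 \cdot 4 \left(\left(163 - -63\right) + 488\right) = 360 \left(\left(163 + 63\right) + 488\right) = 360 \left(226 + 488\right) = 360 \cdot 714 = 257040$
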